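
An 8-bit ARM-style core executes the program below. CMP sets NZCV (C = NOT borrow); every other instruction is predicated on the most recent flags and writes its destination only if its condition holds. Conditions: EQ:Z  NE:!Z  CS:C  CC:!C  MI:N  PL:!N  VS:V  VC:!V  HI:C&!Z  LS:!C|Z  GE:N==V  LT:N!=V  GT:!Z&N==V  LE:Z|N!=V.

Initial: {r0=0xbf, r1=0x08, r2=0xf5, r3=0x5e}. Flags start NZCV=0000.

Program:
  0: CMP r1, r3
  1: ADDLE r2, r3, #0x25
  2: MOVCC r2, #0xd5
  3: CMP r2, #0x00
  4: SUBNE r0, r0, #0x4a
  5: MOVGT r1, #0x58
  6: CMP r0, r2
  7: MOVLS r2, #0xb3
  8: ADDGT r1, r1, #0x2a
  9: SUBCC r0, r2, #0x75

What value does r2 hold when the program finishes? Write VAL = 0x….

VAL = 0xb3

[0] flags=1000 → (cmp)
[1] flags=1000 LE?T → r2=0x83
[2] flags=1000 CC?T → r2=0xd5
[3] flags=1010 → (cmp)
[4] flags=1010 NE?T → r0=0x75
[5] flags=1010 GT?F → skip
[6] flags=1001 → (cmp)
[7] flags=1001 LS?T → r2=0xb3
[8] flags=1001 GT?T → r1=0x32
[9] flags=1001 CC?T → r0=0x3e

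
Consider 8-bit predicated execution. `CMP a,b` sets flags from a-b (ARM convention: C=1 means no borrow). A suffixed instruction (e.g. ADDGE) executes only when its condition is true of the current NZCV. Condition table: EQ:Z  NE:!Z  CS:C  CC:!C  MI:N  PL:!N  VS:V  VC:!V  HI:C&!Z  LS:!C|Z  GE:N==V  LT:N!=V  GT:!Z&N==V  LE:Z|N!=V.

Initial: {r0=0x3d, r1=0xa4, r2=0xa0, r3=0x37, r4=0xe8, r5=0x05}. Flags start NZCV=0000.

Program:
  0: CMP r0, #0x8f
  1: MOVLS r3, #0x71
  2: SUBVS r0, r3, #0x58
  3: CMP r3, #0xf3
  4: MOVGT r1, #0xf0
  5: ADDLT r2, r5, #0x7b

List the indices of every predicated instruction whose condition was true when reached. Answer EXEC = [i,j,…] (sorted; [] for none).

[0] flags=1001 → (cmp)
[1] flags=1001 LS?T → r3=0x71
[2] flags=1001 VS?T → r0=0x19
[3] flags=0000 → (cmp)
[4] flags=0000 GT?T → r1=0xf0
[5] flags=0000 LT?F → skip

EXEC = [1,2,4]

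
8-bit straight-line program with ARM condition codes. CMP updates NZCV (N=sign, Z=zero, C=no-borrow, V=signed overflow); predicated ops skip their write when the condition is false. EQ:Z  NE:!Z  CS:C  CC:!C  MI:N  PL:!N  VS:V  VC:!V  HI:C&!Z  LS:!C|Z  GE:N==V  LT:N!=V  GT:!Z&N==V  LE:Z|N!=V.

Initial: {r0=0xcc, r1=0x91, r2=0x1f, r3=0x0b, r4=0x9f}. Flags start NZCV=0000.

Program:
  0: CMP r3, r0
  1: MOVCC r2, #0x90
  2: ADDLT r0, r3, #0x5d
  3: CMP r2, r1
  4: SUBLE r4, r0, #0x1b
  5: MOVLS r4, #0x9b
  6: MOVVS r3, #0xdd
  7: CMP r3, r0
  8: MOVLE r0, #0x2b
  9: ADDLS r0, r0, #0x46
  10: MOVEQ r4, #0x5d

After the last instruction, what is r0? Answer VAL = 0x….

0: ✓ CMP  NZCV=0000
1: ✓ MOVCC  r2←0x90
2: · ADDLT
3: ✓ CMP  NZCV=1000
4: ✓ SUBLE  r4←0xb1
5: ✓ MOVLS  r4←0x9b
6: · MOVVS
7: ✓ CMP  NZCV=0000
8: · MOVLE
9: ✓ ADDLS  r0←0x12
10: · MOVEQ

VAL = 0x12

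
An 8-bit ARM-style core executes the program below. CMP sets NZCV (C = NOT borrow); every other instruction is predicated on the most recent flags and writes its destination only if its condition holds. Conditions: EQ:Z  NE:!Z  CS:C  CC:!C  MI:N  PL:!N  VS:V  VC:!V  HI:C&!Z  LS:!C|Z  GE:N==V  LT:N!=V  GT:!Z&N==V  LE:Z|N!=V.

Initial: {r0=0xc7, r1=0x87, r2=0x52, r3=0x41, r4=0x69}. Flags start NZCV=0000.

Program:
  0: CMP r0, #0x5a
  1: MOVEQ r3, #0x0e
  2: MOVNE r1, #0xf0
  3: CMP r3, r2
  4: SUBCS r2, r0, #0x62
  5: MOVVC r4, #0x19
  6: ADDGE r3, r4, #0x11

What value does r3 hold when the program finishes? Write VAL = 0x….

0: ✓ CMP  NZCV=0011
1: · MOVEQ
2: ✓ MOVNE  r1←0xf0
3: ✓ CMP  NZCV=1000
4: · SUBCS
5: ✓ MOVVC  r4←0x19
6: · ADDGE

VAL = 0x41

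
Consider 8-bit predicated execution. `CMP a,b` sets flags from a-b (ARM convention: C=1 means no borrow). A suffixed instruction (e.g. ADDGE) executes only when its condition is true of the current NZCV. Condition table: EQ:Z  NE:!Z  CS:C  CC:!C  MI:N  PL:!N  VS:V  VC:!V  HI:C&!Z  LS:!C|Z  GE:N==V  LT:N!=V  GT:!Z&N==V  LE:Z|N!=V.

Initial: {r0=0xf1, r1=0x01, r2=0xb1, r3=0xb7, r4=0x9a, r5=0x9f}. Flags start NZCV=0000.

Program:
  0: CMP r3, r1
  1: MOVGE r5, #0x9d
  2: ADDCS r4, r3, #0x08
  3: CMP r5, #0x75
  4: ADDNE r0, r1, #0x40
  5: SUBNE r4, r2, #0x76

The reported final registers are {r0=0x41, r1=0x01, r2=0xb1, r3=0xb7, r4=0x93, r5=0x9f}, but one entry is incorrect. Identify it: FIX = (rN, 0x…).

0: ✓ CMP  NZCV=1010
1: · MOVGE
2: ✓ ADDCS  r4←0xbf
3: ✓ CMP  NZCV=0011
4: ✓ ADDNE  r0←0x41
5: ✓ SUBNE  r4←0x3b

FIX = (r4, 0x3b)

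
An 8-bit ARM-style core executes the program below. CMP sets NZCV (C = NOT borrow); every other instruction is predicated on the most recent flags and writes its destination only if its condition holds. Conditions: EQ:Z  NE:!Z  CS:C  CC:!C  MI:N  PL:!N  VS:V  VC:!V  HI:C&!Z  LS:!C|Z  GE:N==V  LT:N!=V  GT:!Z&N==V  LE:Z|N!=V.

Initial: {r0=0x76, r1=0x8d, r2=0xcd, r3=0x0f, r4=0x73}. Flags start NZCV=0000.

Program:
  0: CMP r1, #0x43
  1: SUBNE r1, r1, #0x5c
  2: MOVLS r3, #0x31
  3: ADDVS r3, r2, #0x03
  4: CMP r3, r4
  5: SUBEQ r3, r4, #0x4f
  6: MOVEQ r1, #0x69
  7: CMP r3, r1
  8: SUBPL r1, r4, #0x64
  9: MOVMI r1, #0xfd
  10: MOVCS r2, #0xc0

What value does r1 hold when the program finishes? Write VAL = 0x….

VAL = 0xfd

[0] flags=0011 → (cmp)
[1] flags=0011 NE?T → r1=0x31
[2] flags=0011 LS?F → skip
[3] flags=0011 VS?T → r3=0xd0
[4] flags=0011 → (cmp)
[5] flags=0011 EQ?F → skip
[6] flags=0011 EQ?F → skip
[7] flags=1010 → (cmp)
[8] flags=1010 PL?F → skip
[9] flags=1010 MI?T → r1=0xfd
[10] flags=1010 CS?T → r2=0xc0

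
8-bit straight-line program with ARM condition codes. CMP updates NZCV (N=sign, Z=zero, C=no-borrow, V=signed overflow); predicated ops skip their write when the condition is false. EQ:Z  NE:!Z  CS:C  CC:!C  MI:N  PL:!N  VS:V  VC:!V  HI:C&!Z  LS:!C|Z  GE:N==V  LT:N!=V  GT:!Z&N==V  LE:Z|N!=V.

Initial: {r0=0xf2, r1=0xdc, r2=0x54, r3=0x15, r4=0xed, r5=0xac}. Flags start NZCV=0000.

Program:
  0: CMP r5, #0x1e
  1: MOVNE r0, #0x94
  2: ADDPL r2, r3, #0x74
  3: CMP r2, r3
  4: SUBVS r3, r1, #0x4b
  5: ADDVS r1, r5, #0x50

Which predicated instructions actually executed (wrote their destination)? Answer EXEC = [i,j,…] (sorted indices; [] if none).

EXEC = [1]

0: ✓ CMP  NZCV=1010
1: ✓ MOVNE  r0←0x94
2: · ADDPL
3: ✓ CMP  NZCV=0010
4: · SUBVS
5: · ADDVS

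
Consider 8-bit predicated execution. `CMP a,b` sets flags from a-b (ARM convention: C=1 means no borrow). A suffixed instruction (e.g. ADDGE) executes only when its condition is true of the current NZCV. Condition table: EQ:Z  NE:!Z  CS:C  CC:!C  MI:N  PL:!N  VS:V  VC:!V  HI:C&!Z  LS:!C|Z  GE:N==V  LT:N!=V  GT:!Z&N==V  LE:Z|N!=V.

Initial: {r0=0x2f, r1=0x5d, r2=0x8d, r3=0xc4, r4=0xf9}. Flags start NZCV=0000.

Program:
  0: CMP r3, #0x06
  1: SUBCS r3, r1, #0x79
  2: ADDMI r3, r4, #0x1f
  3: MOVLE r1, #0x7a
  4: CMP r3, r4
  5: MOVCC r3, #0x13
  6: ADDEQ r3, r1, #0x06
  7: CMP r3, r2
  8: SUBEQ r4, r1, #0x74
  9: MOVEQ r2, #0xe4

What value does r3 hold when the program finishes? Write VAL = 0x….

VAL = 0x13

0: ✓ CMP  NZCV=1010
1: ✓ SUBCS  r3←0xe4
2: ✓ ADDMI  r3←0x18
3: ✓ MOVLE  r1←0x7a
4: ✓ CMP  NZCV=0000
5: ✓ MOVCC  r3←0x13
6: · ADDEQ
7: ✓ CMP  NZCV=1001
8: · SUBEQ
9: · MOVEQ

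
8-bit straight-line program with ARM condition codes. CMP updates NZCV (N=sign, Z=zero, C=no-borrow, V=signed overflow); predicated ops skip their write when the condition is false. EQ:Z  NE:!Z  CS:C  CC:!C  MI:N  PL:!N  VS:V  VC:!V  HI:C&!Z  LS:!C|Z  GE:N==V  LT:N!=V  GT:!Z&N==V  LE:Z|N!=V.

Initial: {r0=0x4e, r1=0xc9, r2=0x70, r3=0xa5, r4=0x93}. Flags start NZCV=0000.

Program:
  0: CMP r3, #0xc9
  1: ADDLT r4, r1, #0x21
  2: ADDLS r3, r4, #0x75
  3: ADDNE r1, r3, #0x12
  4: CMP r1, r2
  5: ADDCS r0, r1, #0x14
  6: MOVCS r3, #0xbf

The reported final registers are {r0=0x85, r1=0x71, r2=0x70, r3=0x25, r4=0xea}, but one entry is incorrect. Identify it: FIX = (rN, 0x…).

FIX = (r3, 0xbf)

0: ✓ CMP  NZCV=1000
1: ✓ ADDLT  r4←0xea
2: ✓ ADDLS  r3←0x5f
3: ✓ ADDNE  r1←0x71
4: ✓ CMP  NZCV=0010
5: ✓ ADDCS  r0←0x85
6: ✓ MOVCS  r3←0xbf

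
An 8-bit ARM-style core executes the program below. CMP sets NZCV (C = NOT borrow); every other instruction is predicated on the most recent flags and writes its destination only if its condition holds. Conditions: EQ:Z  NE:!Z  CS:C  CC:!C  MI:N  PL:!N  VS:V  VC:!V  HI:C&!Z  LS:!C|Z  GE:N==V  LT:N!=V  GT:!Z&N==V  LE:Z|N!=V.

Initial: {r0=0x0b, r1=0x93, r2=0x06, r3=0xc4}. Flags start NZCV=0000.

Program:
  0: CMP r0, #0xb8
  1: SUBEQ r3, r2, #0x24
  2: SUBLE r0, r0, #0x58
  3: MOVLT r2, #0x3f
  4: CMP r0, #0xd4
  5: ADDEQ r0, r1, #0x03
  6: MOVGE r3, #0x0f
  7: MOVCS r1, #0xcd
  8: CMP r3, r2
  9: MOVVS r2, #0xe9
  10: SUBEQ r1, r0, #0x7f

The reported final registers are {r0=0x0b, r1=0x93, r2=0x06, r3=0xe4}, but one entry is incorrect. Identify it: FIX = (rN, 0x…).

[0] flags=0000 → (cmp)
[1] flags=0000 EQ?F → skip
[2] flags=0000 LE?F → skip
[3] flags=0000 LT?F → skip
[4] flags=0000 → (cmp)
[5] flags=0000 EQ?F → skip
[6] flags=0000 GE?T → r3=0x0f
[7] flags=0000 CS?F → skip
[8] flags=0010 → (cmp)
[9] flags=0010 VS?F → skip
[10] flags=0010 EQ?F → skip

FIX = (r3, 0x0f)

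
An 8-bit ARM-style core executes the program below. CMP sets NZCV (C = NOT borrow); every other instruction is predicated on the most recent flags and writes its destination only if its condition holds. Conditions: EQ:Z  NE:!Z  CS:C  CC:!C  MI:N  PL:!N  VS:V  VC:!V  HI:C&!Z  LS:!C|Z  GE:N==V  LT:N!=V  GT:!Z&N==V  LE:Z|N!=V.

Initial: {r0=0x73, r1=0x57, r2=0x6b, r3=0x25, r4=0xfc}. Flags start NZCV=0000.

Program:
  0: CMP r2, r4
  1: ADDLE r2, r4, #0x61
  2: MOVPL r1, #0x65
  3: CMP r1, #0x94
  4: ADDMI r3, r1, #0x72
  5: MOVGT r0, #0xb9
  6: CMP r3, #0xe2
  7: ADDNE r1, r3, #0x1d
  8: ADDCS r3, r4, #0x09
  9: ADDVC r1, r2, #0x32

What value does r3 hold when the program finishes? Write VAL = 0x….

VAL = 0xd7

[0] flags=0000 → (cmp)
[1] flags=0000 LE?F → skip
[2] flags=0000 PL?T → r1=0x65
[3] flags=1001 → (cmp)
[4] flags=1001 MI?T → r3=0xd7
[5] flags=1001 GT?T → r0=0xb9
[6] flags=1000 → (cmp)
[7] flags=1000 NE?T → r1=0xf4
[8] flags=1000 CS?F → skip
[9] flags=1000 VC?T → r1=0x9d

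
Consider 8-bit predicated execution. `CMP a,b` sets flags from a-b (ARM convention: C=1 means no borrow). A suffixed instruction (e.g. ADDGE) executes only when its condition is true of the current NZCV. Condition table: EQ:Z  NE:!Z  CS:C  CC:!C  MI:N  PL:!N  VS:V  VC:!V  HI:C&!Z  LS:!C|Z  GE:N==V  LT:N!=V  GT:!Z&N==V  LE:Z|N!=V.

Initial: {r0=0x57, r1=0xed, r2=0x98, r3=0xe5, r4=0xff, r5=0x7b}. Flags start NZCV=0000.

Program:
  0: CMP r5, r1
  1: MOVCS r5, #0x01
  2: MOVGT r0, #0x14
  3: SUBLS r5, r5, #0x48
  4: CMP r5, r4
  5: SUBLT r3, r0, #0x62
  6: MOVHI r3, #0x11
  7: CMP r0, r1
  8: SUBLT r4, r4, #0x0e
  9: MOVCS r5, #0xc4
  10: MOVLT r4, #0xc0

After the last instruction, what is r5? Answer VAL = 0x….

[0] flags=1001 → (cmp)
[1] flags=1001 CS?F → skip
[2] flags=1001 GT?T → r0=0x14
[3] flags=1001 LS?T → r5=0x33
[4] flags=0000 → (cmp)
[5] flags=0000 LT?F → skip
[6] flags=0000 HI?F → skip
[7] flags=0000 → (cmp)
[8] flags=0000 LT?F → skip
[9] flags=0000 CS?F → skip
[10] flags=0000 LT?F → skip

VAL = 0x33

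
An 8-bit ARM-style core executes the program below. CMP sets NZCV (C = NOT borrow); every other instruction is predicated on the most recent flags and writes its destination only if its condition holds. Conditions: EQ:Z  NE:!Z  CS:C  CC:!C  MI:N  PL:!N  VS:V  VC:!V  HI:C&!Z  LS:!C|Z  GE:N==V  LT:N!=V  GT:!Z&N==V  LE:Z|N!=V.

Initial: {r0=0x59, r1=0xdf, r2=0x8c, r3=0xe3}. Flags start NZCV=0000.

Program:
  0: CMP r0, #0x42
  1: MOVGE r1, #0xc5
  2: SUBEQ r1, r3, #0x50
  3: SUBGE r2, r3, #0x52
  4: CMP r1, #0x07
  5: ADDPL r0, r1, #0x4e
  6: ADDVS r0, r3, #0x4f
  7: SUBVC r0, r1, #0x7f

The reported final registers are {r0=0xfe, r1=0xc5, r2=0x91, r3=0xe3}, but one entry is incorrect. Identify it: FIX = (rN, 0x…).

FIX = (r0, 0x46)

0: ✓ CMP  NZCV=0010
1: ✓ MOVGE  r1←0xc5
2: · SUBEQ
3: ✓ SUBGE  r2←0x91
4: ✓ CMP  NZCV=1010
5: · ADDPL
6: · ADDVS
7: ✓ SUBVC  r0←0x46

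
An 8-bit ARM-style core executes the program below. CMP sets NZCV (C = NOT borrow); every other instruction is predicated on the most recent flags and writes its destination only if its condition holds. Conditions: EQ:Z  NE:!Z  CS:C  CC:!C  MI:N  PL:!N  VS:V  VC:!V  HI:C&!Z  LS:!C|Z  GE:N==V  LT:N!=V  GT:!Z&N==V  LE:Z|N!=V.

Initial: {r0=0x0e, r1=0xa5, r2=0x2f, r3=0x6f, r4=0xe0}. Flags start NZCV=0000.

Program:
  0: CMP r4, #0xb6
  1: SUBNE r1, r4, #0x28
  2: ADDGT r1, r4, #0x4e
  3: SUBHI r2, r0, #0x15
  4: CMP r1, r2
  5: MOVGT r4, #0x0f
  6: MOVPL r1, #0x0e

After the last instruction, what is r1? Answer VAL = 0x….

VAL = 0x0e

[0] flags=0010 → (cmp)
[1] flags=0010 NE?T → r1=0xb8
[2] flags=0010 GT?T → r1=0x2e
[3] flags=0010 HI?T → r2=0xf9
[4] flags=0000 → (cmp)
[5] flags=0000 GT?T → r4=0x0f
[6] flags=0000 PL?T → r1=0x0e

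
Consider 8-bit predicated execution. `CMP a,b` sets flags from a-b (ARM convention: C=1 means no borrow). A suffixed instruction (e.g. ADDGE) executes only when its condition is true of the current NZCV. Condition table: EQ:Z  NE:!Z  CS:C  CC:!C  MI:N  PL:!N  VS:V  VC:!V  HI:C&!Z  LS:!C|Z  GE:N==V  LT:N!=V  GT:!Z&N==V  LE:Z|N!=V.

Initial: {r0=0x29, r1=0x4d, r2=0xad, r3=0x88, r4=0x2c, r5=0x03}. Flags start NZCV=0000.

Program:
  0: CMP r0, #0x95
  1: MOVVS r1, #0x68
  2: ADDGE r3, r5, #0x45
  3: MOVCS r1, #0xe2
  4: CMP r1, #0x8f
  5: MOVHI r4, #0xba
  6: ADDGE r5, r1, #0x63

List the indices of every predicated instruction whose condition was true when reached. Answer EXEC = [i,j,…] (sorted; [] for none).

[0] flags=1001 → (cmp)
[1] flags=1001 VS?T → r1=0x68
[2] flags=1001 GE?T → r3=0x48
[3] flags=1001 CS?F → skip
[4] flags=1001 → (cmp)
[5] flags=1001 HI?F → skip
[6] flags=1001 GE?T → r5=0xcb

EXEC = [1,2,6]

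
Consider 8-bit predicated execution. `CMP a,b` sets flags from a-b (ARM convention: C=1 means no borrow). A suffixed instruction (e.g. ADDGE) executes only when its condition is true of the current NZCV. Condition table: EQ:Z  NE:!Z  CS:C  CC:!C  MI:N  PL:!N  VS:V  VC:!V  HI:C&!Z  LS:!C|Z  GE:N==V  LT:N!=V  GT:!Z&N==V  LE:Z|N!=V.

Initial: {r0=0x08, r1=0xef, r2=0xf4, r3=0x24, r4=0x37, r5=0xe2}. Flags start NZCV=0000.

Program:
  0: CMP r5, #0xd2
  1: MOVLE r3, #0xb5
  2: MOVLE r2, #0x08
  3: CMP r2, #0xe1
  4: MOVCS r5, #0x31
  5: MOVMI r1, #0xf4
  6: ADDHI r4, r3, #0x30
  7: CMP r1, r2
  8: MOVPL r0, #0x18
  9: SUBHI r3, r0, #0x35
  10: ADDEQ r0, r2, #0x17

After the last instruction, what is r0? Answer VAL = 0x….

VAL = 0x08

[0] flags=0010 → (cmp)
[1] flags=0010 LE?F → skip
[2] flags=0010 LE?F → skip
[3] flags=0010 → (cmp)
[4] flags=0010 CS?T → r5=0x31
[5] flags=0010 MI?F → skip
[6] flags=0010 HI?T → r4=0x54
[7] flags=1000 → (cmp)
[8] flags=1000 PL?F → skip
[9] flags=1000 HI?F → skip
[10] flags=1000 EQ?F → skip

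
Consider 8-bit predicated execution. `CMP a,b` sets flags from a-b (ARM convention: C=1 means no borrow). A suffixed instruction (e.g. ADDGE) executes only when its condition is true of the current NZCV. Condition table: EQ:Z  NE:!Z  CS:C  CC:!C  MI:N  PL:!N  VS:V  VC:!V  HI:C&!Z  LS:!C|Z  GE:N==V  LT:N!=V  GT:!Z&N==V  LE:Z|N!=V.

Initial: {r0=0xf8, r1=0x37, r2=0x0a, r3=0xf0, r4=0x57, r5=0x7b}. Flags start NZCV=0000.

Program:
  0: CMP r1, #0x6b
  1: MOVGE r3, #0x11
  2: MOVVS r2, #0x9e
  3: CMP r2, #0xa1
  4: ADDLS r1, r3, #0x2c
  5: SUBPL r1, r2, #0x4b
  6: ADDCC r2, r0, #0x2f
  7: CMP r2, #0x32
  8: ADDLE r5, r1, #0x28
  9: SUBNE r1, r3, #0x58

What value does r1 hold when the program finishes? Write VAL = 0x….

[0] flags=1000 → (cmp)
[1] flags=1000 GE?F → skip
[2] flags=1000 VS?F → skip
[3] flags=0000 → (cmp)
[4] flags=0000 LS?T → r1=0x1c
[5] flags=0000 PL?T → r1=0xbf
[6] flags=0000 CC?T → r2=0x27
[7] flags=1000 → (cmp)
[8] flags=1000 LE?T → r5=0xe7
[9] flags=1000 NE?T → r1=0x98

VAL = 0x98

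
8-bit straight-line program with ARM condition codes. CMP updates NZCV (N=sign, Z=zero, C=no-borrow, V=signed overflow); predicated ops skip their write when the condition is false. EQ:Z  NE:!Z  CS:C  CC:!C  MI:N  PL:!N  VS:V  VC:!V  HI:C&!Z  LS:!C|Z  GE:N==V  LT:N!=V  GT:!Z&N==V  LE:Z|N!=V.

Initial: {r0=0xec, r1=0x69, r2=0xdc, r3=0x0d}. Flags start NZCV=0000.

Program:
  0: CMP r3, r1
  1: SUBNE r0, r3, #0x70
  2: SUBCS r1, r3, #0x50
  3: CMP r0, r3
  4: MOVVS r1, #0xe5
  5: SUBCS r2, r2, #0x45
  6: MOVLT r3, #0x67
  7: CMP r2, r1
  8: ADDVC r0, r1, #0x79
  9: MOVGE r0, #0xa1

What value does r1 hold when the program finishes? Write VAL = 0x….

0: ✓ CMP  NZCV=1000
1: ✓ SUBNE  r0←0x9d
2: · SUBCS
3: ✓ CMP  NZCV=1010
4: · MOVVS
5: ✓ SUBCS  r2←0x97
6: ✓ MOVLT  r3←0x67
7: ✓ CMP  NZCV=0011
8: · ADDVC
9: · MOVGE

VAL = 0x69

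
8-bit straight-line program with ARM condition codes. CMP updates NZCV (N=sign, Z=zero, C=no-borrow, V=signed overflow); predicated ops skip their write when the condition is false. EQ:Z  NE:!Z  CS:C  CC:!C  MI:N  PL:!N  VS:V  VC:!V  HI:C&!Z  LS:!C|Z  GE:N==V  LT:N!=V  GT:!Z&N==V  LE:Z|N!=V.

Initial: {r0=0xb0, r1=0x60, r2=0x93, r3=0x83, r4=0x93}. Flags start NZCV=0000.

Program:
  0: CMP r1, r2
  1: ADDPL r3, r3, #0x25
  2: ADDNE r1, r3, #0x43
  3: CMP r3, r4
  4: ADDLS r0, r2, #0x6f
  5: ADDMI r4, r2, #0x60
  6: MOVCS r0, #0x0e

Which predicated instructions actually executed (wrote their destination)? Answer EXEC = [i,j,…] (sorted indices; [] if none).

[0] flags=1001 → (cmp)
[1] flags=1001 PL?F → skip
[2] flags=1001 NE?T → r1=0xc6
[3] flags=1000 → (cmp)
[4] flags=1000 LS?T → r0=0x02
[5] flags=1000 MI?T → r4=0xf3
[6] flags=1000 CS?F → skip

EXEC = [2,4,5]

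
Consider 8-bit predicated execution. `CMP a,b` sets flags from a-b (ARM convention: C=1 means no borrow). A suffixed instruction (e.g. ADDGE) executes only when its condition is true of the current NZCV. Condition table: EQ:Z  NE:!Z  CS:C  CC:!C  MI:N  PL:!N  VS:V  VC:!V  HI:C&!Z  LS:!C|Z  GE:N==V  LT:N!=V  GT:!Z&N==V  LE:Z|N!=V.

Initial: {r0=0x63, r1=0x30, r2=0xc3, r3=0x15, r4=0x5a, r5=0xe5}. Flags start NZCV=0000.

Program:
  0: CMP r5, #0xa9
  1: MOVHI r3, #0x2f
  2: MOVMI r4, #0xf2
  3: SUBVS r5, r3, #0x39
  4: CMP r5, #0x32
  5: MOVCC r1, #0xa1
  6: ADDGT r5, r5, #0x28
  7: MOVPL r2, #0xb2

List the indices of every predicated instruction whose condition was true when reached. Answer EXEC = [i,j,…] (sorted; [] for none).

[0] flags=0010 → (cmp)
[1] flags=0010 HI?T → r3=0x2f
[2] flags=0010 MI?F → skip
[3] flags=0010 VS?F → skip
[4] flags=1010 → (cmp)
[5] flags=1010 CC?F → skip
[6] flags=1010 GT?F → skip
[7] flags=1010 PL?F → skip

EXEC = [1]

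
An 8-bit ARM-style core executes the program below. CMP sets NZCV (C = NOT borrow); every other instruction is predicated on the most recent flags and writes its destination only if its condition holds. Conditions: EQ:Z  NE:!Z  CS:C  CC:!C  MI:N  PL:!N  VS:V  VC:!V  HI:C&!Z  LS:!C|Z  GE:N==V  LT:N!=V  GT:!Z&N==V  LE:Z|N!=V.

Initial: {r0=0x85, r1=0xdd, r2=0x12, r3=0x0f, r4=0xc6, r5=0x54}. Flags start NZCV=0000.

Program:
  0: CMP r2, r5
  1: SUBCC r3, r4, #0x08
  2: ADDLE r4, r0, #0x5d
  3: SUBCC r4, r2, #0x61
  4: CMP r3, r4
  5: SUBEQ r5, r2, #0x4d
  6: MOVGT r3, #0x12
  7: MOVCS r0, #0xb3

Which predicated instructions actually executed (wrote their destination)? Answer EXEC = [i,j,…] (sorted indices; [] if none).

0: ✓ CMP  NZCV=1000
1: ✓ SUBCC  r3←0xbe
2: ✓ ADDLE  r4←0xe2
3: ✓ SUBCC  r4←0xb1
4: ✓ CMP  NZCV=0010
5: · SUBEQ
6: ✓ MOVGT  r3←0x12
7: ✓ MOVCS  r0←0xb3

EXEC = [1,2,3,6,7]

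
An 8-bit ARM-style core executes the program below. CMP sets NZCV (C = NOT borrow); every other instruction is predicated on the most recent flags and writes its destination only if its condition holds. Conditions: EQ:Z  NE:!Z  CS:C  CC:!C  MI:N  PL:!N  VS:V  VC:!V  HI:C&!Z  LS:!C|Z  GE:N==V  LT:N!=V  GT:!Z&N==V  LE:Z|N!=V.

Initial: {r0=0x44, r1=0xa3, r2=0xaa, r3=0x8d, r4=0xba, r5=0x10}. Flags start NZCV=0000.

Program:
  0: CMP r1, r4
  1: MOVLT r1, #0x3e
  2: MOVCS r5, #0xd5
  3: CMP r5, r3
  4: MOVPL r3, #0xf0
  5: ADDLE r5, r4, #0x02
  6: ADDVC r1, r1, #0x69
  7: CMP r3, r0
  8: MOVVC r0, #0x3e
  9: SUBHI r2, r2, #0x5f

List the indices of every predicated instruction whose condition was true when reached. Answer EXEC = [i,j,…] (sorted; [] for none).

0: ✓ CMP  NZCV=1000
1: ✓ MOVLT  r1←0x3e
2: · MOVCS
3: ✓ CMP  NZCV=1001
4: · MOVPL
5: · ADDLE
6: · ADDVC
7: ✓ CMP  NZCV=0011
8: · MOVVC
9: ✓ SUBHI  r2←0x4b

EXEC = [1,9]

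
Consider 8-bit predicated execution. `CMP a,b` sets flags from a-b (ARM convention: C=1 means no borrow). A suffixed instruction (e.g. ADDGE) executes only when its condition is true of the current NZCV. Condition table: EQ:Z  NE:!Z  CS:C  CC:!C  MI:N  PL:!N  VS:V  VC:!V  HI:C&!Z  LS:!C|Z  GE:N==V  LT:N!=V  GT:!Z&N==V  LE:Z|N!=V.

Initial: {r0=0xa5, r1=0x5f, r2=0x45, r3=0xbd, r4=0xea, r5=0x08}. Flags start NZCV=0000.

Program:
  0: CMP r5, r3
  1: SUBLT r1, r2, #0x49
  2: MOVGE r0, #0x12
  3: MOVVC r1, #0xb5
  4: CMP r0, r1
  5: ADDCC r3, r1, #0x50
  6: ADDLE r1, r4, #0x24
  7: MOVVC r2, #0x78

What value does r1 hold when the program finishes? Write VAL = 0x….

VAL = 0xb5

0: ✓ CMP  NZCV=0000
1: · SUBLT
2: ✓ MOVGE  r0←0x12
3: ✓ MOVVC  r1←0xb5
4: ✓ CMP  NZCV=0000
5: ✓ ADDCC  r3←0x05
6: · ADDLE
7: ✓ MOVVC  r2←0x78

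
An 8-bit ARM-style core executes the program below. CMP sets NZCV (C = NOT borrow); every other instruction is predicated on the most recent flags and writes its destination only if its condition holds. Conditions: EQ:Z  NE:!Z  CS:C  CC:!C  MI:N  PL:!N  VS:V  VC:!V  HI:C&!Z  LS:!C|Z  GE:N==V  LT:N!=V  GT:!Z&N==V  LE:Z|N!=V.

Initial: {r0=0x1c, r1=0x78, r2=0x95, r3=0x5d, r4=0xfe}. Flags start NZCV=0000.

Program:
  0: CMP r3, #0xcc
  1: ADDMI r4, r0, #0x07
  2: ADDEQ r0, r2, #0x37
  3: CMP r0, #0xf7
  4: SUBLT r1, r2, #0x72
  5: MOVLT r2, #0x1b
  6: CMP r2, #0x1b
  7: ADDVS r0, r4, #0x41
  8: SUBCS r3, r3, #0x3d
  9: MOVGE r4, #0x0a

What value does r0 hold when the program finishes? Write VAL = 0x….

[0] flags=1001 → (cmp)
[1] flags=1001 MI?T → r4=0x23
[2] flags=1001 EQ?F → skip
[3] flags=0000 → (cmp)
[4] flags=0000 LT?F → skip
[5] flags=0000 LT?F → skip
[6] flags=0011 → (cmp)
[7] flags=0011 VS?T → r0=0x64
[8] flags=0011 CS?T → r3=0x20
[9] flags=0011 GE?F → skip

VAL = 0x64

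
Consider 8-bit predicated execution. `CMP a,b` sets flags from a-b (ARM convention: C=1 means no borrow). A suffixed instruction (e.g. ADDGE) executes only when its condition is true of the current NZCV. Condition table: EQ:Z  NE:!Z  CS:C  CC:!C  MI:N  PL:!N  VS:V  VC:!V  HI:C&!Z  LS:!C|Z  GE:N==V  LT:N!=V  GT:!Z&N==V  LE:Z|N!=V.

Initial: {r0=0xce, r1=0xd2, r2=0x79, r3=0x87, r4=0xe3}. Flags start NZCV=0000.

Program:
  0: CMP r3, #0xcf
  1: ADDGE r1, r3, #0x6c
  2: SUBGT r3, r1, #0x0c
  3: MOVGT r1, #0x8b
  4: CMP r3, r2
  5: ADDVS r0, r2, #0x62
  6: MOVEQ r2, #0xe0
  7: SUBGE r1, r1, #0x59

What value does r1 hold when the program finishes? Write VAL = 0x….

VAL = 0xd2

[0] flags=1000 → (cmp)
[1] flags=1000 GE?F → skip
[2] flags=1000 GT?F → skip
[3] flags=1000 GT?F → skip
[4] flags=0011 → (cmp)
[5] flags=0011 VS?T → r0=0xdb
[6] flags=0011 EQ?F → skip
[7] flags=0011 GE?F → skip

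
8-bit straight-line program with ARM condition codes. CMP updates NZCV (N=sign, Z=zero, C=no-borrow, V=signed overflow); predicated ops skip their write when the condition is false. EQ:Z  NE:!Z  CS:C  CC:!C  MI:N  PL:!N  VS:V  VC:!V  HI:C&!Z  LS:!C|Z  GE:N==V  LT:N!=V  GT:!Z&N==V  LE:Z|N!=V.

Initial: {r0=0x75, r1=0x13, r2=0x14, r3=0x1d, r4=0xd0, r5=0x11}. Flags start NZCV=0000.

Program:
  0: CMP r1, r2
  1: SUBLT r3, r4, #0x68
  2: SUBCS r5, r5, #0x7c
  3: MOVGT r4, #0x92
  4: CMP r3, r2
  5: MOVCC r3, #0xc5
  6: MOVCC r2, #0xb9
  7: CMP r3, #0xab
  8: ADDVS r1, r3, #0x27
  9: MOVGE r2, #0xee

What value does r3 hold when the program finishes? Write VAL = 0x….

VAL = 0x68

0: ✓ CMP  NZCV=1000
1: ✓ SUBLT  r3←0x68
2: · SUBCS
3: · MOVGT
4: ✓ CMP  NZCV=0010
5: · MOVCC
6: · MOVCC
7: ✓ CMP  NZCV=1001
8: ✓ ADDVS  r1←0x8f
9: ✓ MOVGE  r2←0xee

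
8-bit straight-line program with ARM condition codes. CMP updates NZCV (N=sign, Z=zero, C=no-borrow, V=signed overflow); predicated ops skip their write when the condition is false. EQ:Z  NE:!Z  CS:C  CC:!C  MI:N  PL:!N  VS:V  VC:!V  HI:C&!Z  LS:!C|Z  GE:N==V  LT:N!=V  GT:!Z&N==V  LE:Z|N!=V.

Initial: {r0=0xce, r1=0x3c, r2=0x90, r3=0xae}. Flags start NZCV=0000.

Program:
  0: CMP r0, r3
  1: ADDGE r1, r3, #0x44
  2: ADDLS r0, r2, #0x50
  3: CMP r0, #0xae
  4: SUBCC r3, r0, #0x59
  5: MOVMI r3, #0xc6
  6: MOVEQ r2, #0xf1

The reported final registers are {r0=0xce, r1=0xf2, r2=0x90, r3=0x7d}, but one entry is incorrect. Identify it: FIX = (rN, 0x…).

0: ✓ CMP  NZCV=0010
1: ✓ ADDGE  r1←0xf2
2: · ADDLS
3: ✓ CMP  NZCV=0010
4: · SUBCC
5: · MOVMI
6: · MOVEQ

FIX = (r3, 0xae)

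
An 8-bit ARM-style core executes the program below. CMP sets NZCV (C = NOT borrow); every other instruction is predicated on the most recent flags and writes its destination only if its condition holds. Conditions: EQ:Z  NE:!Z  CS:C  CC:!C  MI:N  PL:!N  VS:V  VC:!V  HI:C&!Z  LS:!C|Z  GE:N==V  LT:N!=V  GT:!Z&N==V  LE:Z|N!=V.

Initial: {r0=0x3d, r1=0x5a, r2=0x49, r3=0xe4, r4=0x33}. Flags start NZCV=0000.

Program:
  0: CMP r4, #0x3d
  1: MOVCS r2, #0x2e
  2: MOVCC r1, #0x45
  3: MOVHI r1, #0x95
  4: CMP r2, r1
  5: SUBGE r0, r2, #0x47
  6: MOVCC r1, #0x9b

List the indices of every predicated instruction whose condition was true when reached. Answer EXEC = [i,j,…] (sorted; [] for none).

0: ✓ CMP  NZCV=1000
1: · MOVCS
2: ✓ MOVCC  r1←0x45
3: · MOVHI
4: ✓ CMP  NZCV=0010
5: ✓ SUBGE  r0←0x02
6: · MOVCC

EXEC = [2,5]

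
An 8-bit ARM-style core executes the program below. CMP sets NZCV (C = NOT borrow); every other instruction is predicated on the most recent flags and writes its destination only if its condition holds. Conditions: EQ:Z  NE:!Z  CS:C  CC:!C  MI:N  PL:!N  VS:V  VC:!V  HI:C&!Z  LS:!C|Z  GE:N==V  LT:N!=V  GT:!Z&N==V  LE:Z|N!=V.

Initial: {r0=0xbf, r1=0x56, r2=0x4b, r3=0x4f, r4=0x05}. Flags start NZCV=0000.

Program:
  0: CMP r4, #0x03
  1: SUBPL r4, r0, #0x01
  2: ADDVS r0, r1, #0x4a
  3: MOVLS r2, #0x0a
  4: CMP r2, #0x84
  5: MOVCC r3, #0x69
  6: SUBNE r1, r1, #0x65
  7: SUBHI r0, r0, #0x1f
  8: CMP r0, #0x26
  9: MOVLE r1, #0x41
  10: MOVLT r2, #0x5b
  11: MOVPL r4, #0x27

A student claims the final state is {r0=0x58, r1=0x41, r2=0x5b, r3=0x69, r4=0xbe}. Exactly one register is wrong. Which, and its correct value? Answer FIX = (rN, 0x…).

0: ✓ CMP  NZCV=0010
1: ✓ SUBPL  r4←0xbe
2: · ADDVS
3: · MOVLS
4: ✓ CMP  NZCV=1001
5: ✓ MOVCC  r3←0x69
6: ✓ SUBNE  r1←0xf1
7: · SUBHI
8: ✓ CMP  NZCV=1010
9: ✓ MOVLE  r1←0x41
10: ✓ MOVLT  r2←0x5b
11: · MOVPL

FIX = (r0, 0xbf)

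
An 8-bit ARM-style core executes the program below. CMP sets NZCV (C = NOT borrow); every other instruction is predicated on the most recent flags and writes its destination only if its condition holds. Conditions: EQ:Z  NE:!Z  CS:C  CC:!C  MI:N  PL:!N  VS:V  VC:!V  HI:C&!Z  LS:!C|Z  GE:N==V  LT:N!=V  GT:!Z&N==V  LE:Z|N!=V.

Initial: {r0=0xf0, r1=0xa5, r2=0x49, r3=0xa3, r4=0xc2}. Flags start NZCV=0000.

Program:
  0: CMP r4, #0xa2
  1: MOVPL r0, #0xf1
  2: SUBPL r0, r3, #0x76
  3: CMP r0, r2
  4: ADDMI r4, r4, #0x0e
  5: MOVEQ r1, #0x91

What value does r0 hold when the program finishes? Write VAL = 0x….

VAL = 0x2d

0: ✓ CMP  NZCV=0010
1: ✓ MOVPL  r0←0xf1
2: ✓ SUBPL  r0←0x2d
3: ✓ CMP  NZCV=1000
4: ✓ ADDMI  r4←0xd0
5: · MOVEQ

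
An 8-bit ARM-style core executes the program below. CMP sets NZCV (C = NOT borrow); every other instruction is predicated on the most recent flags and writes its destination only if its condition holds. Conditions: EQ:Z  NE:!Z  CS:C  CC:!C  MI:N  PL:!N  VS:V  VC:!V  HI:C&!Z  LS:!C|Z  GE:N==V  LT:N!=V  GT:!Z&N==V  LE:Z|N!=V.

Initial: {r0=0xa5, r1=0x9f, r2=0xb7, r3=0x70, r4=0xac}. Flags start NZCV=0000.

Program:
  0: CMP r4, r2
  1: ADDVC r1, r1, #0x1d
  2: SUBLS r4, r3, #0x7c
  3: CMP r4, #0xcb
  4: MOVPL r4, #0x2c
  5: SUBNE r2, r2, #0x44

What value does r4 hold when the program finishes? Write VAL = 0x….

0: ✓ CMP  NZCV=1000
1: ✓ ADDVC  r1←0xbc
2: ✓ SUBLS  r4←0xf4
3: ✓ CMP  NZCV=0010
4: ✓ MOVPL  r4←0x2c
5: ✓ SUBNE  r2←0x73

VAL = 0x2c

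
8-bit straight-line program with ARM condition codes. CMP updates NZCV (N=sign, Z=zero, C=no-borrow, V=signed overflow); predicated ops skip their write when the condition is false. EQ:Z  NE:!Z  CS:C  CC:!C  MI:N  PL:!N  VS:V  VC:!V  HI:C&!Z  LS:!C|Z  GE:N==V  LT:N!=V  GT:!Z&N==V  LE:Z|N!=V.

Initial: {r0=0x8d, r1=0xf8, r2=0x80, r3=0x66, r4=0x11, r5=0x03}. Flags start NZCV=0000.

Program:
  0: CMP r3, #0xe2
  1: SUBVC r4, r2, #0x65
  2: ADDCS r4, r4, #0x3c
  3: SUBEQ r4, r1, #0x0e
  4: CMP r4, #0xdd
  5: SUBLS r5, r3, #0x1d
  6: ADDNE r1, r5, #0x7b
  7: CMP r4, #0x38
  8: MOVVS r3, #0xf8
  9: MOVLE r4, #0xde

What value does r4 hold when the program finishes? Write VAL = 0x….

VAL = 0xde

[0] flags=1001 → (cmp)
[1] flags=1001 VC?F → skip
[2] flags=1001 CS?F → skip
[3] flags=1001 EQ?F → skip
[4] flags=0000 → (cmp)
[5] flags=0000 LS?T → r5=0x49
[6] flags=0000 NE?T → r1=0xc4
[7] flags=1000 → (cmp)
[8] flags=1000 VS?F → skip
[9] flags=1000 LE?T → r4=0xde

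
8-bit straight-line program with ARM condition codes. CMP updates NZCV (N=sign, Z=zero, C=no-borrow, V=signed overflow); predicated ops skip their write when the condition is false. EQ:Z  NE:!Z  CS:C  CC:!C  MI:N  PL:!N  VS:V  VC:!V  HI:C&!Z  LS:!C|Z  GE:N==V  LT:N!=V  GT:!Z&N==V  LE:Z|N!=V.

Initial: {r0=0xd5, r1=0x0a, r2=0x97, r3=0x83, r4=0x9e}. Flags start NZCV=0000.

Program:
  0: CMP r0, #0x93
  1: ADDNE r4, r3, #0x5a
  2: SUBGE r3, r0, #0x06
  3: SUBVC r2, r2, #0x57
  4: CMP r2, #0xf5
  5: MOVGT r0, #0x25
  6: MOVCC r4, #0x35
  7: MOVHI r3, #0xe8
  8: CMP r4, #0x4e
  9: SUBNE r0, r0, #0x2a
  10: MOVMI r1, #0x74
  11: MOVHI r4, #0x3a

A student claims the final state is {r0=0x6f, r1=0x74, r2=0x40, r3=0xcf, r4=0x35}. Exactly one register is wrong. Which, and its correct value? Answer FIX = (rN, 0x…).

[0] flags=0010 → (cmp)
[1] flags=0010 NE?T → r4=0xdd
[2] flags=0010 GE?T → r3=0xcf
[3] flags=0010 VC?T → r2=0x40
[4] flags=0000 → (cmp)
[5] flags=0000 GT?T → r0=0x25
[6] flags=0000 CC?T → r4=0x35
[7] flags=0000 HI?F → skip
[8] flags=1000 → (cmp)
[9] flags=1000 NE?T → r0=0xfb
[10] flags=1000 MI?T → r1=0x74
[11] flags=1000 HI?F → skip

FIX = (r0, 0xfb)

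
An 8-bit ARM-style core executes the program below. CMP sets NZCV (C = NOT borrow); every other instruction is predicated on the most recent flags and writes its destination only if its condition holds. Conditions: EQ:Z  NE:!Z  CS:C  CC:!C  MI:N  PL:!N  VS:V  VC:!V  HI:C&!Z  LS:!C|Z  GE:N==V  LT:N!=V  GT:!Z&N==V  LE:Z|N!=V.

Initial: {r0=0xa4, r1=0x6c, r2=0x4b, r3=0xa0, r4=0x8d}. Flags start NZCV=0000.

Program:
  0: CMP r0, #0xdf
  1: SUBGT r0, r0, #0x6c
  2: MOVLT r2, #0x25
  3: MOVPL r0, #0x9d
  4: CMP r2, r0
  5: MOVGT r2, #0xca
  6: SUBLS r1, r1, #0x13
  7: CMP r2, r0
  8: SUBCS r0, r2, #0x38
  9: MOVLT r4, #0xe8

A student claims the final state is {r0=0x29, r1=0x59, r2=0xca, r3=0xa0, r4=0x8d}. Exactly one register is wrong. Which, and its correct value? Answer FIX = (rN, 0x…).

[0] flags=1000 → (cmp)
[1] flags=1000 GT?F → skip
[2] flags=1000 LT?T → r2=0x25
[3] flags=1000 PL?F → skip
[4] flags=1001 → (cmp)
[5] flags=1001 GT?T → r2=0xca
[6] flags=1001 LS?T → r1=0x59
[7] flags=0010 → (cmp)
[8] flags=0010 CS?T → r0=0x92
[9] flags=0010 LT?F → skip

FIX = (r0, 0x92)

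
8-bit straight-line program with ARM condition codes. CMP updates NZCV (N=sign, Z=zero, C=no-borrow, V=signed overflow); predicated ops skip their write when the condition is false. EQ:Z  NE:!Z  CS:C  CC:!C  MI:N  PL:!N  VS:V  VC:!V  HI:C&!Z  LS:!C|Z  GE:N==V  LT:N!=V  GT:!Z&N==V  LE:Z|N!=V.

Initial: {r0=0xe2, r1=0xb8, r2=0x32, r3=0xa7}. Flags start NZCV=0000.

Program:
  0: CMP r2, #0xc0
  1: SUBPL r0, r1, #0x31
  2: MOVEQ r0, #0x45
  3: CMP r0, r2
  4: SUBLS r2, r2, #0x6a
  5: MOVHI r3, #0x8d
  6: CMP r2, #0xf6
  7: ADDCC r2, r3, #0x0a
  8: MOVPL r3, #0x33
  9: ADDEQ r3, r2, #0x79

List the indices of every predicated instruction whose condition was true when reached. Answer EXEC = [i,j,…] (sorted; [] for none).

EXEC = [1,5,7,8]

[0] flags=0000 → (cmp)
[1] flags=0000 PL?T → r0=0x87
[2] flags=0000 EQ?F → skip
[3] flags=0011 → (cmp)
[4] flags=0011 LS?F → skip
[5] flags=0011 HI?T → r3=0x8d
[6] flags=0000 → (cmp)
[7] flags=0000 CC?T → r2=0x97
[8] flags=0000 PL?T → r3=0x33
[9] flags=0000 EQ?F → skip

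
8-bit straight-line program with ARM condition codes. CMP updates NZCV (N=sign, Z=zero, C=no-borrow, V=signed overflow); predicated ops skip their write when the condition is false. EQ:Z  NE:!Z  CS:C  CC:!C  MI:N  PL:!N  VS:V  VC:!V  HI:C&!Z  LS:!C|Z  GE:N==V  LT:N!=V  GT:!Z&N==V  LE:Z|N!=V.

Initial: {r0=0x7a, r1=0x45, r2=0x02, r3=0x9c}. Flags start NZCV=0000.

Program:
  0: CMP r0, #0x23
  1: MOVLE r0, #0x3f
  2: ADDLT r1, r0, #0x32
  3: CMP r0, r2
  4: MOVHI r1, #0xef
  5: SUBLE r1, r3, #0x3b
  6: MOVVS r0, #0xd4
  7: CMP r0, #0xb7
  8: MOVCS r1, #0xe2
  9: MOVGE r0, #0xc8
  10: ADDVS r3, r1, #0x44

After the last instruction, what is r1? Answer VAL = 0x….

0: ✓ CMP  NZCV=0010
1: · MOVLE
2: · ADDLT
3: ✓ CMP  NZCV=0010
4: ✓ MOVHI  r1←0xef
5: · SUBLE
6: · MOVVS
7: ✓ CMP  NZCV=1001
8: · MOVCS
9: ✓ MOVGE  r0←0xc8
10: ✓ ADDVS  r3←0x33

VAL = 0xef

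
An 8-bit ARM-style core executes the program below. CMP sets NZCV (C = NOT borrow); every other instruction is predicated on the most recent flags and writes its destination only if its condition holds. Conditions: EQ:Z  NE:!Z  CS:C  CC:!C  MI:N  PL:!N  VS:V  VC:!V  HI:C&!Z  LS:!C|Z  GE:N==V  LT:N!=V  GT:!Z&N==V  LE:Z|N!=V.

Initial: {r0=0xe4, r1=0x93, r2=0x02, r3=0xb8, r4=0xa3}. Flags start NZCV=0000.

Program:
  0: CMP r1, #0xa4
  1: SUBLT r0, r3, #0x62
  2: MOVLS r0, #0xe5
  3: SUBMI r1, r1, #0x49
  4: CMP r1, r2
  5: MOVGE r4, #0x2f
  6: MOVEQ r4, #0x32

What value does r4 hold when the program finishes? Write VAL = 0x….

[0] flags=1000 → (cmp)
[1] flags=1000 LT?T → r0=0x56
[2] flags=1000 LS?T → r0=0xe5
[3] flags=1000 MI?T → r1=0x4a
[4] flags=0010 → (cmp)
[5] flags=0010 GE?T → r4=0x2f
[6] flags=0010 EQ?F → skip

VAL = 0x2f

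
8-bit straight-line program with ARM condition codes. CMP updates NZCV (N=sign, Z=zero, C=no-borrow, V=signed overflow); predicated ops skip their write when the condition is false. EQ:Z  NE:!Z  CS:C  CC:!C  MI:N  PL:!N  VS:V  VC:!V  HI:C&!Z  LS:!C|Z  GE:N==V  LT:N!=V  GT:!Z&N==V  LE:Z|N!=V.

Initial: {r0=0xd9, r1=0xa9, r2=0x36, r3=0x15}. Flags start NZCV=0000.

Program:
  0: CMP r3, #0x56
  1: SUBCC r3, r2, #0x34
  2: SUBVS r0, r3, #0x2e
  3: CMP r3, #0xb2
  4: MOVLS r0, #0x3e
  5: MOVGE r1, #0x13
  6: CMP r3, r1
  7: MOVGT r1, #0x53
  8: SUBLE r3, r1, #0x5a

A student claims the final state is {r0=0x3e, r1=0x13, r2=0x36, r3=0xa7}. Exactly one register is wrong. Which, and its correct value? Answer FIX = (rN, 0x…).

[0] flags=1000 → (cmp)
[1] flags=1000 CC?T → r3=0x02
[2] flags=1000 VS?F → skip
[3] flags=0000 → (cmp)
[4] flags=0000 LS?T → r0=0x3e
[5] flags=0000 GE?T → r1=0x13
[6] flags=1000 → (cmp)
[7] flags=1000 GT?F → skip
[8] flags=1000 LE?T → r3=0xb9

FIX = (r3, 0xb9)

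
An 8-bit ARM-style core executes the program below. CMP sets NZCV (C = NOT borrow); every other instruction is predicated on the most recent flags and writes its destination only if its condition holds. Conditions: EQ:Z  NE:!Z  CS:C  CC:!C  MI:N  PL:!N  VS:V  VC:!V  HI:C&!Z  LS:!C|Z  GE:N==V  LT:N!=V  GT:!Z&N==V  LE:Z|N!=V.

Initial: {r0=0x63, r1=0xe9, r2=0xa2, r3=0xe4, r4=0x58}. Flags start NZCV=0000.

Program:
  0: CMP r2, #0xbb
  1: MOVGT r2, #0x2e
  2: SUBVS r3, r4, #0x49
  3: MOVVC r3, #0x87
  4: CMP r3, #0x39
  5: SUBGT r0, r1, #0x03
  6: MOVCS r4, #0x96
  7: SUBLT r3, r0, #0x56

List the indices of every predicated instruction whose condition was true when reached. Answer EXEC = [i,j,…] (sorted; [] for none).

EXEC = [3,6,7]

[0] flags=1000 → (cmp)
[1] flags=1000 GT?F → skip
[2] flags=1000 VS?F → skip
[3] flags=1000 VC?T → r3=0x87
[4] flags=0011 → (cmp)
[5] flags=0011 GT?F → skip
[6] flags=0011 CS?T → r4=0x96
[7] flags=0011 LT?T → r3=0x0d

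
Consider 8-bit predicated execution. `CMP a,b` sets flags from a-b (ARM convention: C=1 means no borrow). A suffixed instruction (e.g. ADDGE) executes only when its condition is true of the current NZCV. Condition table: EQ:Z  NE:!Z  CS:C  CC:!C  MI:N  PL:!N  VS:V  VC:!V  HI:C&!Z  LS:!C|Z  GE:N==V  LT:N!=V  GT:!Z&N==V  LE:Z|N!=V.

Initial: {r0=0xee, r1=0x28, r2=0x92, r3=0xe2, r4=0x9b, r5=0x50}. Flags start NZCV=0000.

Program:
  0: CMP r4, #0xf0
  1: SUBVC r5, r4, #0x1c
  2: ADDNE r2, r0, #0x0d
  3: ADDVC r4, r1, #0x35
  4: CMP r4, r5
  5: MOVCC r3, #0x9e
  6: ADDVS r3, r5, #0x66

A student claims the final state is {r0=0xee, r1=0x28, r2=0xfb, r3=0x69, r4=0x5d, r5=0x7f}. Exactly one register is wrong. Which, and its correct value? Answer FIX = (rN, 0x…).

FIX = (r3, 0x9e)

0: ✓ CMP  NZCV=1000
1: ✓ SUBVC  r5←0x7f
2: ✓ ADDNE  r2←0xfb
3: ✓ ADDVC  r4←0x5d
4: ✓ CMP  NZCV=1000
5: ✓ MOVCC  r3←0x9e
6: · ADDVS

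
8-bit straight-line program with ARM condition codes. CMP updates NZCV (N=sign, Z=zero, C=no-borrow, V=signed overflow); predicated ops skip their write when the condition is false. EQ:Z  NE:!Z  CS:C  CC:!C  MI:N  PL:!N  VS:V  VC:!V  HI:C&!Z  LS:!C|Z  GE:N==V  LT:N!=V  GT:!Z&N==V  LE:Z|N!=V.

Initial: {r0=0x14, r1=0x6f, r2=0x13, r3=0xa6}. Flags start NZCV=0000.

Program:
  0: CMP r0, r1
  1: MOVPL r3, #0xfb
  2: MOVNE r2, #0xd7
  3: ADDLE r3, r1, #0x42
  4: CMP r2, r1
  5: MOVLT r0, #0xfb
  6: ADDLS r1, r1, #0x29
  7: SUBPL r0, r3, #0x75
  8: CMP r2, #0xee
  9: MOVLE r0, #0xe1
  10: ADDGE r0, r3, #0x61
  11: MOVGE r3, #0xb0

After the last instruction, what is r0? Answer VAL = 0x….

VAL = 0xe1

[0] flags=1000 → (cmp)
[1] flags=1000 PL?F → skip
[2] flags=1000 NE?T → r2=0xd7
[3] flags=1000 LE?T → r3=0xb1
[4] flags=0011 → (cmp)
[5] flags=0011 LT?T → r0=0xfb
[6] flags=0011 LS?F → skip
[7] flags=0011 PL?T → r0=0x3c
[8] flags=1000 → (cmp)
[9] flags=1000 LE?T → r0=0xe1
[10] flags=1000 GE?F → skip
[11] flags=1000 GE?F → skip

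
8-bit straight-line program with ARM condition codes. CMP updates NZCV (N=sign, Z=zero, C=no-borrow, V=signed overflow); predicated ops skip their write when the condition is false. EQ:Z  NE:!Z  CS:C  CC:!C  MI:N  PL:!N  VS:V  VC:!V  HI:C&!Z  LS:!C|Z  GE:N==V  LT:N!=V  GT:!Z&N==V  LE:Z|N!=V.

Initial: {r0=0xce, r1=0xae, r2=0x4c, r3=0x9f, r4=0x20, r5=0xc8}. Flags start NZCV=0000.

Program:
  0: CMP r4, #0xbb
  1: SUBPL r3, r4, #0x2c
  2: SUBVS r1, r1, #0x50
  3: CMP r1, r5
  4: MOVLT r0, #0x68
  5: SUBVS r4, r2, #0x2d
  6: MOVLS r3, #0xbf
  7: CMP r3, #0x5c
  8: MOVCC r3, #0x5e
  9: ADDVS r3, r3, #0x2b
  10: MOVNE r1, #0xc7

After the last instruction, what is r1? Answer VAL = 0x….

0: ✓ CMP  NZCV=0000
1: ✓ SUBPL  r3←0xf4
2: · SUBVS
3: ✓ CMP  NZCV=1000
4: ✓ MOVLT  r0←0x68
5: · SUBVS
6: ✓ MOVLS  r3←0xbf
7: ✓ CMP  NZCV=0011
8: · MOVCC
9: ✓ ADDVS  r3←0xea
10: ✓ MOVNE  r1←0xc7

VAL = 0xc7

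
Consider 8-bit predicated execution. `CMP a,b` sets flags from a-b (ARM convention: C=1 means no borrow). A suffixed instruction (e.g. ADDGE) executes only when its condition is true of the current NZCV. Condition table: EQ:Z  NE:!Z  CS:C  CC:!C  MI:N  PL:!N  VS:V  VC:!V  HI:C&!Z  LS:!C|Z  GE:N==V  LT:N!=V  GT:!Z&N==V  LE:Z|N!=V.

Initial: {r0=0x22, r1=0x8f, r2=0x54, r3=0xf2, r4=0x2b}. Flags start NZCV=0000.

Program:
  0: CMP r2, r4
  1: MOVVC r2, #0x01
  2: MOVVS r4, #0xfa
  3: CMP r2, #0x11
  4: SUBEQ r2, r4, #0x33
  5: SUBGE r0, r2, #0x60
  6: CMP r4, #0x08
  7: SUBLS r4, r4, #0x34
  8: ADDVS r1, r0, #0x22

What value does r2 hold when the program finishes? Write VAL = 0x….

[0] flags=0010 → (cmp)
[1] flags=0010 VC?T → r2=0x01
[2] flags=0010 VS?F → skip
[3] flags=1000 → (cmp)
[4] flags=1000 EQ?F → skip
[5] flags=1000 GE?F → skip
[6] flags=0010 → (cmp)
[7] flags=0010 LS?F → skip
[8] flags=0010 VS?F → skip

VAL = 0x01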